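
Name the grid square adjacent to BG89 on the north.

Latitude square 9; +1 → 10, wraps to 0, carry into field.
Latitude field G = 6; +1 → 7 = H.
The longitude characters are unchanged.

BH80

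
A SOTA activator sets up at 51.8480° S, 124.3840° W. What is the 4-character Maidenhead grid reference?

CD78

Shift to the Maidenhead origin (180°W, 90°S): lon 55.62, lat 38.15.
Field: lon ⌊55.62/20⌋ = 2 → C; lat ⌊38.15/10⌋ = 3 → D.
Square: lon ⌊15.62/2⌋ = 7; lat ⌊8.15/1⌋ = 8.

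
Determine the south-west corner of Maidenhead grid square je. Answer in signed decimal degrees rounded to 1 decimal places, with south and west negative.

Field J=9, E=4: +9·20° lon, +4·10° lat → SW at lon 0°, lat -50°.
latitude -50.0, longitude 0.0.

-50.0, 0.0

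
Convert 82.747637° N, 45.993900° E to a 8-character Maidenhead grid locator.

LR22xr99

Offset from 180°W / 90°S: lon 225.99390°, lat 172.74764°.
Field (20°×10°, letters A–R): 225.99390/20 → 11 → L, 172.74764/10 → 17 → R; chars LR.
Square (2°×1°, digits 0–9): 5.99390/2 → 2, 2.74764/1 → 2; chars 22.
Subsquare (5′×2.5′, letters a–x): 1.99390/0.0833333 → 23 → x, 0.74764/0.0416667 → 17 → r; chars xr.
Extended square (30″×15″, digits 0–9): 0.07723/0.00833333 → 9, 0.03930/0.00416667 → 9; chars 99.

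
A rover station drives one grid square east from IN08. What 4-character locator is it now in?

IN18

Longitude square 0; +1 → 1.
The latitude characters are unchanged.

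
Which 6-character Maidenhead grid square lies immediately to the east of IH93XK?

Longitude subsquare x = 23; +1 → 24, wraps to 0 = a, carry into square.
Longitude square 9; +1 → 10, wraps to 0, carry into field.
Longitude field I = 8; +1 → 9 = J.
The latitude characters are unchanged.

JH03ak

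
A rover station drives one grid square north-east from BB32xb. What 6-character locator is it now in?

Longitude subsquare x = 23; +1 → 24, wraps to 0 = a, carry into square.
Longitude square 3; +1 → 4.
Latitude subsquare b = 1; +1 → 2 = c.

BB42ac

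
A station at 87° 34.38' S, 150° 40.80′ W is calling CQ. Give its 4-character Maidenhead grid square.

BA42

Shift to the Maidenhead origin (180°W, 90°S): lon 29.32, lat 2.43.
Field: lon ⌊29.32/20⌋ = 1 → B; lat ⌊2.43/10⌋ = 0 → A.
Square: lon ⌊9.32/2⌋ = 4; lat ⌊2.43/1⌋ = 2.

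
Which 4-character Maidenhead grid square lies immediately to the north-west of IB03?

Longitude square 0; −1 → -1, wraps to 9, carry into field.
Longitude field I = 8; −1 → 7 = H.
Latitude square 3; +1 → 4.

HB94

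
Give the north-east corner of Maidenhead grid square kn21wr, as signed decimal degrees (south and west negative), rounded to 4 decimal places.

41.7500, 25.9167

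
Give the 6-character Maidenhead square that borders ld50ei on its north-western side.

LD50dj

Longitude subsquare e = 4; −1 → 3 = d.
Latitude subsquare i = 8; +1 → 9 = j.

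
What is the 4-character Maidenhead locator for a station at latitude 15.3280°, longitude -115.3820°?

DK25

Add 180° to longitude and 90° to latitude: 64.62, 105.33.
Field: lon ⌊64.62/20⌋ = 3 → D; lat ⌊105.33/10⌋ = 10 → K.
Square: lon ⌊4.62/2⌋ = 2; lat ⌊5.33/1⌋ = 5.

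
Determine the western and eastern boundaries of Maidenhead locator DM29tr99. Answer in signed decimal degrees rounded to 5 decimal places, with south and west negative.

-114.34167, -114.33333

Field D=3, M=12: +3·20° lon, +12·10° lat → SW at lon -120°, lat 30°.
Square 2, 9: +2·2° lon, +9·1° lat → SW at lon -116°, lat 39°.
Subsquare t=19, r=17: +19·0.0833333° lon, +17·0.0416667° lat → SW at lon -114.417°, lat 39.7083°.
Extended square 9, 9: +9·0.00833333° lon, +9·0.00416667° lat → SW at lon -114.342°, lat 39.7458°.
Cell spans 0.00833333° lon × 0.00416667° lat.
west -114.34167, east -114.33333.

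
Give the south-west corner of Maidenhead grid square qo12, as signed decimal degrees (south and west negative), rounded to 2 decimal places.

52.00, 142.00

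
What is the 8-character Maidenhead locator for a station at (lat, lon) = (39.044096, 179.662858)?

RM99tb90

Add 180° to longitude and 90° to latitude: 359.66286, 129.04410.
Field: 359.66286/20 → 17 → R, 129.04410/10 → 12 → M; chars RM.
Square: 19.66286/2 → 9, 9.04410/1 → 9; chars 99.
Subsquare: 1.66286/0.0833333 → 19 → t, 0.04410/0.0416667 → 1 → b; chars tb.
Extended square: 0.07952/0.00833333 → 9, 0.00243/0.00416667 → 0; chars 90.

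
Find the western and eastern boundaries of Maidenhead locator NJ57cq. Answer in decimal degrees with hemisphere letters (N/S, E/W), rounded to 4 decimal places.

90.1667° E, 90.2500° E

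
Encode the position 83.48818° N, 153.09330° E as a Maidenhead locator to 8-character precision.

QR63nl17

Shift to the Maidenhead origin (180°W, 90°S): lon 333.09330, lat 173.48818.
Field (20°×10°, letters A–R): lon ⌊333.09330/20⌋ = 16 → Q; lat ⌊173.48818/10⌋ = 17 → R.
Square (2°×1°, digits 0–9): lon ⌊13.09330/2⌋ = 6; lat ⌊3.48818/1⌋ = 3.
Subsquare (5′×2.5′, letters a–x): lon ⌊1.09330/0.0833333⌋ = 13 → n; lat ⌊0.48818/0.0416667⌋ = 11 → l.
Extended square (30″×15″, digits 0–9): lon ⌊0.00997/0.00833333⌋ = 1; lat ⌊0.02985/0.00416667⌋ = 7.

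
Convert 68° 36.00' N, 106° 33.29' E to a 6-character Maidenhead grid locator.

OP38go

Add 180° to longitude and 90° to latitude: 286.5548, 158.6000.
Field: lon ⌊286.5548/20⌋ = 14 → O; lat ⌊158.6000/10⌋ = 15 → P.
Square: lon ⌊6.5548/2⌋ = 3; lat ⌊8.6000/1⌋ = 8.
Subsquare: lon ⌊0.5548/0.0833333⌋ = 6 → g; lat ⌊0.6000/0.0416667⌋ = 14 → o.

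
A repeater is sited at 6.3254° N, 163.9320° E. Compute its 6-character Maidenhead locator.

RJ16xh

Add 180° to longitude and 90° to latitude: 343.9320, 96.3254.
Field: lon ⌊343.9320/20⌋ = 17 → R; lat ⌊96.3254/10⌋ = 9 → J.
Square: lon ⌊3.9320/2⌋ = 1; lat ⌊6.3254/1⌋ = 6.
Subsquare: lon ⌊1.9320/0.0833333⌋ = 23 → x; lat ⌊0.3254/0.0416667⌋ = 7 → h.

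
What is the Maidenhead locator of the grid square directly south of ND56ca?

ND55cx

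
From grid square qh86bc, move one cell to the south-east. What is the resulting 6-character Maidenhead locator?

Longitude subsquare b = 1; +1 → 2 = c.
Latitude subsquare c = 2; −1 → 1 = b.

QH86cb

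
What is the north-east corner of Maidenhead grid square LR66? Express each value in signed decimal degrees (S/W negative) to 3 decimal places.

Field L=11, R=17: +11·20° lon, +17·10° lat → SW at lon 40°, lat 80°.
Square 6, 6: +6·2° lon, +6·1° lat → SW at lon 52°, lat 86°.
Cell spans 2° lon × 1° lat. NE corner is SW corner plus one full cell.
latitude 87.000, longitude 54.000.

87.000, 54.000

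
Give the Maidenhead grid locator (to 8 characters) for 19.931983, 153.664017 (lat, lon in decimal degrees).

Offset from 180°W / 90°S: lon 333.66402°, lat 109.93198°.
Field (20°×10°, letters A–R): 333.66402/20 → 16 → Q, 109.93198/10 → 10 → K; chars QK.
Square (2°×1°, digits 0–9): 13.66402/2 → 6, 9.93198/1 → 9; chars 69.
Subsquare (5′×2.5′, letters a–x): 1.66402/0.0833333 → 19 → t, 0.93198/0.0416667 → 22 → w; chars tw.
Extended square (30″×15″, digits 0–9): 0.08068/0.00833333 → 9, 0.01532/0.00416667 → 3; chars 93.

QK69tw93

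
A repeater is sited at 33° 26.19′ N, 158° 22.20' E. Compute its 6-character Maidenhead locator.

QM93ek

Shift to the Maidenhead origin (180°W, 90°S): lon 338.3700, lat 123.4365.
Field (20°×10°, letters A–R): 338.3700/20 → 16 → Q, 123.4365/10 → 12 → M; chars QM.
Square (2°×1°, digits 0–9): 18.3700/2 → 9, 3.4365/1 → 3; chars 93.
Subsquare (5′×2.5′, letters a–x): 0.3700/0.0833333 → 4 → e, 0.4365/0.0416667 → 10 → k; chars ek.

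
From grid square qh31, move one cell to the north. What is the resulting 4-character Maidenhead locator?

Latitude square 1; +1 → 2.
The longitude characters are unchanged.

QH32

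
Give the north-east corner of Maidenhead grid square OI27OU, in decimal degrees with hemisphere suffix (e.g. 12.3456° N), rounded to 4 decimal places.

2.1250° S, 105.2500° E

Field O=14, I=8: +14·20° lon, +8·10° lat → SW at lon 100°, lat -10°.
Square 2, 7: +2·2° lon, +7·1° lat → SW at lon 104°, lat -3°.
Subsquare o=14, u=20: +14·0.0833333° lon, +20·0.0416667° lat → SW at lon 105.167°, lat -2.16667°.
Cell spans 0.0833333° lon × 0.0416667° lat. NE corner is SW corner plus one full cell.
latitude 2.1250° S, longitude 105.2500° E.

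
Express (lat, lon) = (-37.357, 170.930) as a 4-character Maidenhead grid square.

RF52

Offset from 180°W / 90°S: lon 350.93°, lat 52.64°.
Field: lon ⌊350.93/20⌋ = 17 → R; lat ⌊52.64/10⌋ = 5 → F.
Square: lon ⌊10.93/2⌋ = 5; lat ⌊2.64/1⌋ = 2.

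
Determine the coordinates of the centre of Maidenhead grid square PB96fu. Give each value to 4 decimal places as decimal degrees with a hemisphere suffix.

Field P=15, B=1: +15·20° lon, +1·10° lat → SW at lon 120°, lat -80°.
Square 9, 6: +9·2° lon, +6·1° lat → SW at lon 138°, lat -74°.
Subsquare f=5, u=20: +5·0.0833333° lon, +20·0.0416667° lat → SW at lon 138.417°, lat -73.1667°.
Cell spans 0.0833333° lon × 0.0416667° lat. Centre is SW corner plus half of each.
latitude 73.1458° S, longitude 138.4583° E.

73.1458° S, 138.4583° E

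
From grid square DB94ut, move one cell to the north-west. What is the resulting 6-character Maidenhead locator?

DB94tu

Longitude subsquare u = 20; −1 → 19 = t.
Latitude subsquare t = 19; +1 → 20 = u.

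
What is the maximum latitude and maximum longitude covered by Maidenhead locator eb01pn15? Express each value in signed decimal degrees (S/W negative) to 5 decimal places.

Field E=4, B=1: +4·20° lon, +1·10° lat → SW at lon -100°, lat -80°.
Square 0, 1: +0·2° lon, +1·1° lat → SW at lon -100°, lat -79°.
Subsquare p=15, n=13: +15·0.0833333° lon, +13·0.0416667° lat → SW at lon -98.75°, lat -78.4583°.
Extended square 1, 5: +1·0.00833333° lon, +5·0.00416667° lat → SW at lon -98.7417°, lat -78.4375°.
Cell spans 0.00833333° lon × 0.00416667° lat. NE corner is SW corner plus one full cell.
latitude -78.43333, longitude -98.73333.

-78.43333, -98.73333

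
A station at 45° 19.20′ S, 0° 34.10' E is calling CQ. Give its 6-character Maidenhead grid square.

Shift to the Maidenhead origin (180°W, 90°S): lon 180.5683, lat 44.6800.
Field: 180.5683/20 → 9 → J, 44.6800/10 → 4 → E; chars JE.
Square: 0.5683/2 → 0, 4.6800/1 → 4; chars 04.
Subsquare: 0.5683/0.0833333 → 6 → g, 0.6800/0.0416667 → 16 → q; chars gq.

JE04gq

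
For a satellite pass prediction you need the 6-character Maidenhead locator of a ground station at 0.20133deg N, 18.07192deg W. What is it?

IJ00xe

Offset from 180°W / 90°S: lon 161.9281°, lat 90.2013°.
Field: 161.9281/20 → 8 → I, 90.2013/10 → 9 → J; chars IJ.
Square: 1.9281/2 → 0, 0.2013/1 → 0; chars 00.
Subsquare: 1.9281/0.0833333 → 23 → x, 0.2013/0.0416667 → 4 → e; chars xe.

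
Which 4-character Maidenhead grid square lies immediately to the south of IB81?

IB80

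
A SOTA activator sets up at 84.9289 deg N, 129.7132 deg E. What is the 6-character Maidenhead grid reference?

PR44uw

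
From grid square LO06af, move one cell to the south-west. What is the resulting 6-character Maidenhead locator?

KO96xe

Longitude subsquare a = 0; −1 → -1, wraps to 23 = x, carry into square.
Longitude square 0; −1 → -1, wraps to 9, carry into field.
Longitude field L = 11; −1 → 10 = K.
Latitude subsquare f = 5; −1 → 4 = e.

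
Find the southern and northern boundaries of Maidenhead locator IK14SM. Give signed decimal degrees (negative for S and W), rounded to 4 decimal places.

14.5000, 14.5417

Field I=8, K=10: +8·20° lon, +10·10° lat → SW at lon -20°, lat 10°.
Square 1, 4: +1·2° lon, +4·1° lat → SW at lon -18°, lat 14°.
Subsquare s=18, m=12: +18·0.0833333° lon, +12·0.0416667° lat → SW at lon -16.5°, lat 14.5°.
Cell spans 0.0833333° lon × 0.0416667° lat.
south 14.5000, north 14.5417.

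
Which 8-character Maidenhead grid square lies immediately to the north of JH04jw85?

JH04jw86

Latitude extended square 5; +1 → 6.
The longitude characters are unchanged.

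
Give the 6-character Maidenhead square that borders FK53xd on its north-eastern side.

FK63ae

Longitude subsquare x = 23; +1 → 24, wraps to 0 = a, carry into square.
Longitude square 5; +1 → 6.
Latitude subsquare d = 3; +1 → 4 = e.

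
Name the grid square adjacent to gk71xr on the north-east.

GK81as

Longitude subsquare x = 23; +1 → 24, wraps to 0 = a, carry into square.
Longitude square 7; +1 → 8.
Latitude subsquare r = 17; +1 → 18 = s.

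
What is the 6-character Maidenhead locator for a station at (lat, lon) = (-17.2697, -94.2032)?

Shift to the Maidenhead origin (180°W, 90°S): lon 85.7968, lat 72.7303.
Field (20°×10°, letters A–R): lon ⌊85.7968/20⌋ = 4 → E; lat ⌊72.7303/10⌋ = 7 → H.
Square (2°×1°, digits 0–9): lon ⌊5.7968/2⌋ = 2; lat ⌊2.7303/1⌋ = 2.
Subsquare (5′×2.5′, letters a–x): lon ⌊1.7968/0.0833333⌋ = 21 → v; lat ⌊0.7303/0.0416667⌋ = 17 → r.

EH22vr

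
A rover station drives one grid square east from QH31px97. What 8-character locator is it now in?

Longitude extended square 9; +1 → 10, wraps to 0, carry into subsquare.
Longitude subsquare p = 15; +1 → 16 = q.
The latitude characters are unchanged.

QH31qx07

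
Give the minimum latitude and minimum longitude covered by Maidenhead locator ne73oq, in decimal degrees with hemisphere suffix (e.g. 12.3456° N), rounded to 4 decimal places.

Field N=13, E=4: +13·20° lon, +4·10° lat → SW at lon 80°, lat -50°.
Square 7, 3: +7·2° lon, +3·1° lat → SW at lon 94°, lat -47°.
Subsquare o=14, q=16: +14·0.0833333° lon, +16·0.0416667° lat → SW at lon 95.1667°, lat -46.3333°.
latitude 46.3333° S, longitude 95.1667° E.

46.3333° S, 95.1667° E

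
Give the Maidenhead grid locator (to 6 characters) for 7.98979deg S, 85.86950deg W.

EI72ba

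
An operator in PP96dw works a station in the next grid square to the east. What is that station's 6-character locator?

PP96ew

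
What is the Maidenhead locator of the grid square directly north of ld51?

LD52

Latitude square 1; +1 → 2.
The longitude characters are unchanged.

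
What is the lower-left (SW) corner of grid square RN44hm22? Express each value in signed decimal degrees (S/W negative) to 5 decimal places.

44.50833, 168.60000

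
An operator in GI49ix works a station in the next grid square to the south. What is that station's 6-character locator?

Latitude subsquare x = 23; −1 → 22 = w.
The longitude characters are unchanged.

GI49iw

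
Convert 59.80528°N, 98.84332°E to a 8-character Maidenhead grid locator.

NO99kt13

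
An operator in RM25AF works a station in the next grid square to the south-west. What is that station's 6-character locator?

RM15xe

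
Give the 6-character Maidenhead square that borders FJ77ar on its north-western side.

Longitude subsquare a = 0; −1 → -1, wraps to 23 = x, carry into square.
Longitude square 7; −1 → 6.
Latitude subsquare r = 17; +1 → 18 = s.

FJ67xs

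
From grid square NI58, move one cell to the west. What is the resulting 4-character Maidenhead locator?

NI48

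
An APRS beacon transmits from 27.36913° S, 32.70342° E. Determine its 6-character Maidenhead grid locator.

KG62ip

Offset from 180°W / 90°S: lon 212.7034°, lat 62.6309°.
Field: lon ⌊212.7034/20⌋ = 10 → K; lat ⌊62.6309/10⌋ = 6 → G.
Square: lon ⌊12.7034/2⌋ = 6; lat ⌊2.6309/1⌋ = 2.
Subsquare: lon ⌊0.7034/0.0833333⌋ = 8 → i; lat ⌊0.6309/0.0416667⌋ = 15 → p.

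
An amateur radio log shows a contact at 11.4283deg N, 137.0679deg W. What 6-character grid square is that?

CK11lk

Offset from 180°W / 90°S: lon 42.9321°, lat 101.4283°.
Field (20°×10°, letters A–R): 42.9321/20 → 2 → C, 101.4283/10 → 10 → K; chars CK.
Square (2°×1°, digits 0–9): 2.9321/2 → 1, 1.4283/1 → 1; chars 11.
Subsquare (5′×2.5′, letters a–x): 0.9321/0.0833333 → 11 → l, 0.4283/0.0416667 → 10 → k; chars lk.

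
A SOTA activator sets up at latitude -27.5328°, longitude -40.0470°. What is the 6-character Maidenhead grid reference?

GG92xl

Add 180° to longitude and 90° to latitude: 139.9530, 62.4672.
Field: lon ⌊139.9530/20⌋ = 6 → G; lat ⌊62.4672/10⌋ = 6 → G.
Square: lon ⌊19.9530/2⌋ = 9; lat ⌊2.4672/1⌋ = 2.
Subsquare: lon ⌊1.9530/0.0833333⌋ = 23 → x; lat ⌊0.4672/0.0416667⌋ = 11 → l.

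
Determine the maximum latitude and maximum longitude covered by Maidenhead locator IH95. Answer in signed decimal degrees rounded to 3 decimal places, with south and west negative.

-14.000, 0.000

Field I=8, H=7: +8·20° lon, +7·10° lat → SW at lon -20°, lat -20°.
Square 9, 5: +9·2° lon, +5·1° lat → SW at lon -2°, lat -15°.
Cell spans 2° lon × 1° lat. NE corner is SW corner plus one full cell.
latitude -14.000, longitude 0.000.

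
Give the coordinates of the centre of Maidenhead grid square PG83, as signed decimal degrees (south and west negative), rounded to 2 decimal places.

Field P=15, G=6: +15·20° lon, +6·10° lat → SW at lon 120°, lat -30°.
Square 8, 3: +8·2° lon, +3·1° lat → SW at lon 136°, lat -27°.
Cell spans 2° lon × 1° lat. Centre is SW corner plus half of each.
latitude -26.50, longitude 137.00.

-26.50, 137.00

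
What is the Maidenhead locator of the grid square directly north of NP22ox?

Latitude subsquare x = 23; +1 → 24, wraps to 0 = a, carry into square.
Latitude square 2; +1 → 3.
The longitude characters are unchanged.

NP23oa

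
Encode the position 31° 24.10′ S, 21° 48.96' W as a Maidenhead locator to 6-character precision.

Shift to the Maidenhead origin (180°W, 90°S): lon 158.1840, lat 58.5983.
Field: 158.1840/20 → 7 → H, 58.5983/10 → 5 → F; chars HF.
Square: 18.1840/2 → 9, 8.5983/1 → 8; chars 98.
Subsquare: 0.1840/0.0833333 → 2 → c, 0.5983/0.0416667 → 14 → o; chars co.

HF98co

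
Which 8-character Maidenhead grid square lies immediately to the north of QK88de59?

Latitude extended square 9; +1 → 10, wraps to 0, carry into subsquare.
Latitude subsquare e = 4; +1 → 5 = f.
The longitude characters are unchanged.

QK88df50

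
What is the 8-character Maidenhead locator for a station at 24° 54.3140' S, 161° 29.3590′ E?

Shift to the Maidenhead origin (180°W, 90°S): lon 341.48932, lat 65.09477.
Field (20°×10°, letters A–R): 341.48932/20 → 17 → R, 65.09477/10 → 6 → G; chars RG.
Square (2°×1°, digits 0–9): 1.48932/2 → 0, 5.09477/1 → 5; chars 05.
Subsquare (5′×2.5′, letters a–x): 1.48932/0.0833333 → 17 → r, 0.09477/0.0416667 → 2 → c; chars rc.
Extended square (30″×15″, digits 0–9): 0.07265/0.00833333 → 8, 0.01143/0.00416667 → 2; chars 82.

RG05rc82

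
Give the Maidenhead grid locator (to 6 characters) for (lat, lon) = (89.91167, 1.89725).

JR09wv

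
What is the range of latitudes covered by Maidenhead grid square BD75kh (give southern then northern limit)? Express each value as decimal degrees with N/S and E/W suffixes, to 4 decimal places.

Field B=1, D=3: +1·20° lon, +3·10° lat → SW at lon -160°, lat -60°.
Square 7, 5: +7·2° lon, +5·1° lat → SW at lon -146°, lat -55°.
Subsquare k=10, h=7: +10·0.0833333° lon, +7·0.0416667° lat → SW at lon -145.167°, lat -54.7083°.
Cell spans 0.0833333° lon × 0.0416667° lat.
south 54.7083° S, north 54.6667° S.

54.7083° S, 54.6667° S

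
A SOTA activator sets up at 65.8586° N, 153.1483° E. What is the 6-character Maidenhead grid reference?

Add 180° to longitude and 90° to latitude: 333.1483, 155.8586.
Field: lon ⌊333.1483/20⌋ = 16 → Q; lat ⌊155.8586/10⌋ = 15 → P.
Square: lon ⌊13.1483/2⌋ = 6; lat ⌊5.8586/1⌋ = 5.
Subsquare: lon ⌊1.1483/0.0833333⌋ = 13 → n; lat ⌊0.8586/0.0416667⌋ = 20 → u.

QP65nu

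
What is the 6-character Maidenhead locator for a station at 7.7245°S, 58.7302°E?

LI92ig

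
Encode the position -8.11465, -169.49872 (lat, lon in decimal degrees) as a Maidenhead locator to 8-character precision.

AI51gv02

Shift to the Maidenhead origin (180°W, 90°S): lon 10.50128, lat 81.88535.
Field (20°×10°, letters A–R): lon ⌊10.50128/20⌋ = 0 → A; lat ⌊81.88535/10⌋ = 8 → I.
Square (2°×1°, digits 0–9): lon ⌊10.50128/2⌋ = 5; lat ⌊1.88535/1⌋ = 1.
Subsquare (5′×2.5′, letters a–x): lon ⌊0.50128/0.0833333⌋ = 6 → g; lat ⌊0.88535/0.0416667⌋ = 21 → v.
Extended square (30″×15″, digits 0–9): lon ⌊0.00128/0.00833333⌋ = 0; lat ⌊0.01035/0.00416667⌋ = 2.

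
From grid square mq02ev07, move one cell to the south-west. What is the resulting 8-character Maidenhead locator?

MQ02dv96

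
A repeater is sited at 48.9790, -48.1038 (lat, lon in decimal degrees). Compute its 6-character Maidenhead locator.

GN58wx

Offset from 180°W / 90°S: lon 131.8962°, lat 138.9790°.
Field: lon ⌊131.8962/20⌋ = 6 → G; lat ⌊138.9790/10⌋ = 13 → N.
Square: lon ⌊11.8962/2⌋ = 5; lat ⌊8.9790/1⌋ = 8.
Subsquare: lon ⌊1.8962/0.0833333⌋ = 22 → w; lat ⌊0.9790/0.0416667⌋ = 23 → x.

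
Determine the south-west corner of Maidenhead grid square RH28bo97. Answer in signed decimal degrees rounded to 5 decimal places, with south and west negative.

-11.38750, 164.15833

Field R=17, H=7: +17·20° lon, +7·10° lat → SW at lon 160°, lat -20°.
Square 2, 8: +2·2° lon, +8·1° lat → SW at lon 164°, lat -12°.
Subsquare b=1, o=14: +1·0.0833333° lon, +14·0.0416667° lat → SW at lon 164.083°, lat -11.4167°.
Extended square 9, 7: +9·0.00833333° lon, +7·0.00416667° lat → SW at lon 164.158°, lat -11.3875°.
latitude -11.38750, longitude 164.15833.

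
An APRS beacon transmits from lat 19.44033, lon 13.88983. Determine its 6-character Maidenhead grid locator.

JK69wk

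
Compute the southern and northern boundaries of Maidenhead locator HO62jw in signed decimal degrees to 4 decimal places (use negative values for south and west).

52.9167, 52.9583

Field H=7, O=14: +7·20° lon, +14·10° lat → SW at lon -40°, lat 50°.
Square 6, 2: +6·2° lon, +2·1° lat → SW at lon -28°, lat 52°.
Subsquare j=9, w=22: +9·0.0833333° lon, +22·0.0416667° lat → SW at lon -27.25°, lat 52.9167°.
Cell spans 0.0833333° lon × 0.0416667° lat.
south 52.9167, north 52.9583.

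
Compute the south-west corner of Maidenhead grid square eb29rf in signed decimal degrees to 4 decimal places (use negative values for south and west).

Field E=4, B=1: +4·20° lon, +1·10° lat → SW at lon -100°, lat -80°.
Square 2, 9: +2·2° lon, +9·1° lat → SW at lon -96°, lat -71°.
Subsquare r=17, f=5: +17·0.0833333° lon, +5·0.0416667° lat → SW at lon -94.5833°, lat -70.7917°.
latitude -70.7917, longitude -94.5833.

-70.7917, -94.5833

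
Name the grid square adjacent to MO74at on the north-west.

MO64xu

Longitude subsquare a = 0; −1 → -1, wraps to 23 = x, carry into square.
Longitude square 7; −1 → 6.
Latitude subsquare t = 19; +1 → 20 = u.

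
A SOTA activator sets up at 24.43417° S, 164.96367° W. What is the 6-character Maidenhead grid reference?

AG75mn

Add 180° to longitude and 90° to latitude: 15.0363, 65.5658.
Field (20°×10°, letters A–R): lon ⌊15.0363/20⌋ = 0 → A; lat ⌊65.5658/10⌋ = 6 → G.
Square (2°×1°, digits 0–9): lon ⌊15.0363/2⌋ = 7; lat ⌊5.5658/1⌋ = 5.
Subsquare (5′×2.5′, letters a–x): lon ⌊1.0363/0.0833333⌋ = 12 → m; lat ⌊0.5658/0.0416667⌋ = 13 → n.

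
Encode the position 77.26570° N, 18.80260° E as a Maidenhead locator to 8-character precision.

JQ97jg63

Shift to the Maidenhead origin (180°W, 90°S): lon 198.80260, lat 167.26570.
Field (20°×10°, letters A–R): lon ⌊198.80260/20⌋ = 9 → J; lat ⌊167.26570/10⌋ = 16 → Q.
Square (2°×1°, digits 0–9): lon ⌊18.80260/2⌋ = 9; lat ⌊7.26570/1⌋ = 7.
Subsquare (5′×2.5′, letters a–x): lon ⌊0.80260/0.0833333⌋ = 9 → j; lat ⌊0.26570/0.0416667⌋ = 6 → g.
Extended square (30″×15″, digits 0–9): lon ⌊0.05260/0.00833333⌋ = 6; lat ⌊0.01570/0.00416667⌋ = 3.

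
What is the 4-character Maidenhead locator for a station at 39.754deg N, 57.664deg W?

GM19

Shift to the Maidenhead origin (180°W, 90°S): lon 122.34, lat 129.75.
Field: 122.34/20 → 6 → G, 129.75/10 → 12 → M; chars GM.
Square: 2.34/2 → 1, 9.75/1 → 9; chars 19.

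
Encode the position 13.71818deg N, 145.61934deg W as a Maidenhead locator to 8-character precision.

BK73er52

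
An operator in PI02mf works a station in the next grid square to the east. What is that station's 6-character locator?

Longitude subsquare m = 12; +1 → 13 = n.
The latitude characters are unchanged.

PI02nf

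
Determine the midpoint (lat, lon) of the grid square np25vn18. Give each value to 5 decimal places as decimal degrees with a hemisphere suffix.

65.57708° N, 85.76250° E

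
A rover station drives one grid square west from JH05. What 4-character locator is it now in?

IH95

Longitude square 0; −1 → -1, wraps to 9, carry into field.
Longitude field J = 9; −1 → 8 = I.
The latitude characters are unchanged.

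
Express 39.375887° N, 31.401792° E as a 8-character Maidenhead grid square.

KM59qj80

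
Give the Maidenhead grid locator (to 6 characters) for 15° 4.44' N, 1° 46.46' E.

Shift to the Maidenhead origin (180°W, 90°S): lon 181.7743, lat 105.0740.
Field: 181.7743/20 → 9 → J, 105.0740/10 → 10 → K; chars JK.
Square: 1.7743/2 → 0, 5.0740/1 → 5; chars 05.
Subsquare: 1.7743/0.0833333 → 21 → v, 0.0740/0.0416667 → 1 → b; chars vb.

JK05vb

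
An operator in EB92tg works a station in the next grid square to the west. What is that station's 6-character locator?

Longitude subsquare t = 19; −1 → 18 = s.
The latitude characters are unchanged.

EB92sg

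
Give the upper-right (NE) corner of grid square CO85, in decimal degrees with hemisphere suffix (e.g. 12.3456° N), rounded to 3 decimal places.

Field C=2, O=14: +2·20° lon, +14·10° lat → SW at lon -140°, lat 50°.
Square 8, 5: +8·2° lon, +5·1° lat → SW at lon -124°, lat 55°.
Cell spans 2° lon × 1° lat. NE corner is SW corner plus one full cell.
latitude 56.000° N, longitude 122.000° W.

56.000° N, 122.000° W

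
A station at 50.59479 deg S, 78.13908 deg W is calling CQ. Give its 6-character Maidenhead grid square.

FD09wj

Offset from 180°W / 90°S: lon 101.8609°, lat 39.4052°.
Field: 101.8609/20 → 5 → F, 39.4052/10 → 3 → D; chars FD.
Square: 1.8609/2 → 0, 9.4052/1 → 9; chars 09.
Subsquare: 1.8609/0.0833333 → 22 → w, 0.4052/0.0416667 → 9 → j; chars wj.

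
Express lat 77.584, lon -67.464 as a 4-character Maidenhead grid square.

Shift to the Maidenhead origin (180°W, 90°S): lon 112.54, lat 167.58.
Field: 112.54/20 → 5 → F, 167.58/10 → 16 → Q; chars FQ.
Square: 12.54/2 → 6, 7.58/1 → 7; chars 67.

FQ67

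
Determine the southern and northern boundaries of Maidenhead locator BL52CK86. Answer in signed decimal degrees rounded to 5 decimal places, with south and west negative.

Field B=1, L=11: +1·20° lon, +11·10° lat → SW at lon -160°, lat 20°.
Square 5, 2: +5·2° lon, +2·1° lat → SW at lon -150°, lat 22°.
Subsquare c=2, k=10: +2·0.0833333° lon, +10·0.0416667° lat → SW at lon -149.833°, lat 22.4167°.
Extended square 8, 6: +8·0.00833333° lon, +6·0.00416667° lat → SW at lon -149.767°, lat 22.4417°.
Cell spans 0.00833333° lon × 0.00416667° lat.
south 22.44167, north 22.44583.

22.44167, 22.44583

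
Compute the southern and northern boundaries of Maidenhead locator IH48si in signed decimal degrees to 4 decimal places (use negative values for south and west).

Field I=8, H=7: +8·20° lon, +7·10° lat → SW at lon -20°, lat -20°.
Square 4, 8: +4·2° lon, +8·1° lat → SW at lon -12°, lat -12°.
Subsquare s=18, i=8: +18·0.0833333° lon, +8·0.0416667° lat → SW at lon -10.5°, lat -11.6667°.
Cell spans 0.0833333° lon × 0.0416667° lat.
south -11.6667, north -11.6250.

-11.6667, -11.6250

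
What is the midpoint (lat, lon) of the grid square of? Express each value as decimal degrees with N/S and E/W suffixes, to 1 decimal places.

35.0° S, 110.0° E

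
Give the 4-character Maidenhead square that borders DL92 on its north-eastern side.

Longitude square 9; +1 → 10, wraps to 0, carry into field.
Longitude field D = 3; +1 → 4 = E.
Latitude square 2; +1 → 3.

EL03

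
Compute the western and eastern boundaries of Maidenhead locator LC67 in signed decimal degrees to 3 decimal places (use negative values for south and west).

Field L=11, C=2: +11·20° lon, +2·10° lat → SW at lon 40°, lat -70°.
Square 6, 7: +6·2° lon, +7·1° lat → SW at lon 52°, lat -63°.
Cell spans 2° lon × 1° lat.
west 52.000, east 54.000.

52.000, 54.000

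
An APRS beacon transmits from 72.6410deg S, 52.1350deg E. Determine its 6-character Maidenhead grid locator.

LB67bi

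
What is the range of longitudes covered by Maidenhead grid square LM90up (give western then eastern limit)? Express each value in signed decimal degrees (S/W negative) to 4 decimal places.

Field L=11, M=12: +11·20° lon, +12·10° lat → SW at lon 40°, lat 30°.
Square 9, 0: +9·2° lon, +0·1° lat → SW at lon 58°, lat 30°.
Subsquare u=20, p=15: +20·0.0833333° lon, +15·0.0416667° lat → SW at lon 59.6667°, lat 30.625°.
Cell spans 0.0833333° lon × 0.0416667° lat.
west 59.6667, east 59.7500.

59.6667, 59.7500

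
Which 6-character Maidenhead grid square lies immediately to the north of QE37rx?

QE38ra

Latitude subsquare x = 23; +1 → 24, wraps to 0 = a, carry into square.
Latitude square 7; +1 → 8.
The longitude characters are unchanged.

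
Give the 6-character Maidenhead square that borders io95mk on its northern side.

IO95ml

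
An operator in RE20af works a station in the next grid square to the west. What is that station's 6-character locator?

RE10xf

Longitude subsquare a = 0; −1 → -1, wraps to 23 = x, carry into square.
Longitude square 2; −1 → 1.
The latitude characters are unchanged.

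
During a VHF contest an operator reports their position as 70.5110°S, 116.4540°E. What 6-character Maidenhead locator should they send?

OB89fl

Offset from 180°W / 90°S: lon 296.4540°, lat 19.4890°.
Field: lon ⌊296.4540/20⌋ = 14 → O; lat ⌊19.4890/10⌋ = 1 → B.
Square: lon ⌊16.4540/2⌋ = 8; lat ⌊9.4890/1⌋ = 9.
Subsquare: lon ⌊0.4540/0.0833333⌋ = 5 → f; lat ⌊0.4890/0.0416667⌋ = 11 → l.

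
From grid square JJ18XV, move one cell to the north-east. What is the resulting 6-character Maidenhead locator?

JJ28aw

Longitude subsquare x = 23; +1 → 24, wraps to 0 = a, carry into square.
Longitude square 1; +1 → 2.
Latitude subsquare v = 21; +1 → 22 = w.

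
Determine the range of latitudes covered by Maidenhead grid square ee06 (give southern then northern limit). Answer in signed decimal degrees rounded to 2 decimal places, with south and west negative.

-44.00, -43.00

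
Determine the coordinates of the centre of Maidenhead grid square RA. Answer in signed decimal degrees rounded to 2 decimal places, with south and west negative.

Field R=17, A=0: +17·20° lon, +0·10° lat → SW at lon 160°, lat -90°.
Cell spans 20° lon × 10° lat. Centre is SW corner plus half of each.
latitude -85.00, longitude 170.00.

-85.00, 170.00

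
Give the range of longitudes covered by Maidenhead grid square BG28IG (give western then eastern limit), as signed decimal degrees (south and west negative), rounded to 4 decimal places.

Field B=1, G=6: +1·20° lon, +6·10° lat → SW at lon -160°, lat -30°.
Square 2, 8: +2·2° lon, +8·1° lat → SW at lon -156°, lat -22°.
Subsquare i=8, g=6: +8·0.0833333° lon, +6·0.0416667° lat → SW at lon -155.333°, lat -21.75°.
Cell spans 0.0833333° lon × 0.0416667° lat.
west -155.3333, east -155.2500.

-155.3333, -155.2500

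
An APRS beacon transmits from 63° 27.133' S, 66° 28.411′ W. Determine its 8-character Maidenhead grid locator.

Offset from 180°W / 90°S: lon 113.52648°, lat 26.54778°.
Field: 113.52648/20 → 5 → F, 26.54778/10 → 2 → C; chars FC.
Square: 13.52648/2 → 6, 6.54778/1 → 6; chars 66.
Subsquare: 1.52648/0.0833333 → 18 → s, 0.54778/0.0416667 → 13 → n; chars sn.
Extended square: 0.02648/0.00833333 → 3, 0.00612/0.00416667 → 1; chars 31.

FC66sn31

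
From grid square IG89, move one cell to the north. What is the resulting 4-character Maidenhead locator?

IH80

Latitude square 9; +1 → 10, wraps to 0, carry into field.
Latitude field G = 6; +1 → 7 = H.
The longitude characters are unchanged.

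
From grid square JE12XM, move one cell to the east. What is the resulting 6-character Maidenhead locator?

JE22am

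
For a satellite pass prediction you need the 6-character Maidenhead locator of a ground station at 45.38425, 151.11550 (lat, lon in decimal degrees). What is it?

Shift to the Maidenhead origin (180°W, 90°S): lon 331.1155, lat 135.3843.
Field: lon ⌊331.1155/20⌋ = 16 → Q; lat ⌊135.3843/10⌋ = 13 → N.
Square: lon ⌊11.1155/2⌋ = 5; lat ⌊5.3843/1⌋ = 5.
Subsquare: lon ⌊1.1155/0.0833333⌋ = 13 → n; lat ⌊0.3843/0.0416667⌋ = 9 → j.

QN55nj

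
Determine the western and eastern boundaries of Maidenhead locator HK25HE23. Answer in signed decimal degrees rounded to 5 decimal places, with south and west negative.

-35.40000, -35.39167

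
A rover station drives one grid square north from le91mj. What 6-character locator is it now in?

LE91mk

Latitude subsquare j = 9; +1 → 10 = k.
The longitude characters are unchanged.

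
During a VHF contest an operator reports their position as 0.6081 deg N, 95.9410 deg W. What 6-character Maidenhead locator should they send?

EJ20ao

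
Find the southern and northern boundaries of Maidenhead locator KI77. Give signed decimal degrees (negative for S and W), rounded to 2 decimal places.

-3.00, -2.00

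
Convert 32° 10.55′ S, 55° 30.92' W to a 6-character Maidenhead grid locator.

GF27ft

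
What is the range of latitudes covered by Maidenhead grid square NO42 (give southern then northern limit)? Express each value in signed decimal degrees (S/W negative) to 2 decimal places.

Field N=13, O=14: +13·20° lon, +14·10° lat → SW at lon 80°, lat 50°.
Square 4, 2: +4·2° lon, +2·1° lat → SW at lon 88°, lat 52°.
Cell spans 2° lon × 1° lat.
south 52.00, north 53.00.

52.00, 53.00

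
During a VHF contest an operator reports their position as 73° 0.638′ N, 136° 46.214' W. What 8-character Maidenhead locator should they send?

Add 180° to longitude and 90° to latitude: 43.22977, 163.01063.
Field: lon ⌊43.22977/20⌋ = 2 → C; lat ⌊163.01063/10⌋ = 16 → Q.
Square: lon ⌊3.22977/2⌋ = 1; lat ⌊3.01063/1⌋ = 3.
Subsquare: lon ⌊1.22977/0.0833333⌋ = 14 → o; lat ⌊0.01063/0.0416667⌋ = 0 → a.
Extended square: lon ⌊0.06310/0.00833333⌋ = 7; lat ⌊0.01063/0.00416667⌋ = 2.

CQ13oa72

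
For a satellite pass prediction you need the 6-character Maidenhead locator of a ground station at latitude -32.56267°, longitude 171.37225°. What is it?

Shift to the Maidenhead origin (180°W, 90°S): lon 351.3723, lat 57.4373.
Field: lon ⌊351.3723/20⌋ = 17 → R; lat ⌊57.4373/10⌋ = 5 → F.
Square: lon ⌊11.3723/2⌋ = 5; lat ⌊7.4373/1⌋ = 7.
Subsquare: lon ⌊1.3723/0.0833333⌋ = 16 → q; lat ⌊0.4373/0.0416667⌋ = 10 → k.

RF57qk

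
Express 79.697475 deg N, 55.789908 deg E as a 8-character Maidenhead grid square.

LQ79vq47

Shift to the Maidenhead origin (180°W, 90°S): lon 235.78991, lat 169.69747.
Field: 235.78991/20 → 11 → L, 169.69747/10 → 16 → Q; chars LQ.
Square: 15.78991/2 → 7, 9.69747/1 → 9; chars 79.
Subsquare: 1.78991/0.0833333 → 21 → v, 0.69747/0.0416667 → 16 → q; chars vq.
Extended square: 0.03991/0.00833333 → 4, 0.03081/0.00416667 → 7; chars 47.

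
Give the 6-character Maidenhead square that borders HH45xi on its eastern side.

HH55ai

Longitude subsquare x = 23; +1 → 24, wraps to 0 = a, carry into square.
Longitude square 4; +1 → 5.
The latitude characters are unchanged.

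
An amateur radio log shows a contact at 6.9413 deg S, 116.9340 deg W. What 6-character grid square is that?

DI13mb

Shift to the Maidenhead origin (180°W, 90°S): lon 63.0660, lat 83.0587.
Field: lon ⌊63.0660/20⌋ = 3 → D; lat ⌊83.0587/10⌋ = 8 → I.
Square: lon ⌊3.0660/2⌋ = 1; lat ⌊3.0587/1⌋ = 3.
Subsquare: lon ⌊1.0660/0.0833333⌋ = 12 → m; lat ⌊0.0587/0.0416667⌋ = 1 → b.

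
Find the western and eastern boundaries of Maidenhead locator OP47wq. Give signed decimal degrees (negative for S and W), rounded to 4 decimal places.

109.8333, 109.9167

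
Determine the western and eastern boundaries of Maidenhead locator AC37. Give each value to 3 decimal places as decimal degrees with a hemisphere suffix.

174.000° W, 172.000° W

Field A=0, C=2: +0·20° lon, +2·10° lat → SW at lon -180°, lat -70°.
Square 3, 7: +3·2° lon, +7·1° lat → SW at lon -174°, lat -63°.
Cell spans 2° lon × 1° lat.
west 174.000° W, east 172.000° W.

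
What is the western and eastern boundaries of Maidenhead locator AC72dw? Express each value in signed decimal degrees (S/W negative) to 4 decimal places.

-165.7500, -165.6667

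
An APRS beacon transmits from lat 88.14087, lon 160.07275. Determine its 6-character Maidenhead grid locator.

RR08ad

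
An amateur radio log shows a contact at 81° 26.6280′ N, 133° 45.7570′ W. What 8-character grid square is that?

CR31ck86

Shift to the Maidenhead origin (180°W, 90°S): lon 46.23738, lat 171.44380.
Field: lon ⌊46.23738/20⌋ = 2 → C; lat ⌊171.44380/10⌋ = 17 → R.
Square: lon ⌊6.23738/2⌋ = 3; lat ⌊1.44380/1⌋ = 1.
Subsquare: lon ⌊0.23738/0.0833333⌋ = 2 → c; lat ⌊0.44380/0.0416667⌋ = 10 → k.
Extended square: lon ⌊0.07072/0.00833333⌋ = 8; lat ⌊0.02713/0.00416667⌋ = 6.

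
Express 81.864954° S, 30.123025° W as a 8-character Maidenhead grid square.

HA48wd52

Shift to the Maidenhead origin (180°W, 90°S): lon 149.87698, lat 8.13505.
Field: lon ⌊149.87698/20⌋ = 7 → H; lat ⌊8.13505/10⌋ = 0 → A.
Square: lon ⌊9.87698/2⌋ = 4; lat ⌊8.13505/1⌋ = 8.
Subsquare: lon ⌊1.87698/0.0833333⌋ = 22 → w; lat ⌊0.13505/0.0416667⌋ = 3 → d.
Extended square: lon ⌊0.04364/0.00833333⌋ = 5; lat ⌊0.01005/0.00416667⌋ = 2.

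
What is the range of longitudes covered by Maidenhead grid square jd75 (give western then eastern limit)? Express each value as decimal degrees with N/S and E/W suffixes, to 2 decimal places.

14.00° E, 16.00° E

Field J=9, D=3: +9·20° lon, +3·10° lat → SW at lon 0°, lat -60°.
Square 7, 5: +7·2° lon, +5·1° lat → SW at lon 14°, lat -55°.
Cell spans 2° lon × 1° lat.
west 14.00° E, east 16.00° E.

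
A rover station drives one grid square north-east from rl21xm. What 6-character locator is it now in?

Longitude subsquare x = 23; +1 → 24, wraps to 0 = a, carry into square.
Longitude square 2; +1 → 3.
Latitude subsquare m = 12; +1 → 13 = n.

RL31an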